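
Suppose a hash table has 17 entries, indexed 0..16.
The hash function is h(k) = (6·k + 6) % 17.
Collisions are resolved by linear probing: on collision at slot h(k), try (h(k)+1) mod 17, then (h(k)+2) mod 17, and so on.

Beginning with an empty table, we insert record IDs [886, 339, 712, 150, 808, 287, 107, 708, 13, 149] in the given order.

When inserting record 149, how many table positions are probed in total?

5

886 hashes to 1; slot 1 is free → place at 1.
339 hashes to 0; slot 0 is free → place at 0.
712 hashes to 11; slot 11 is free → place at 11.
150 hashes to 5; slot 5 is free → place at 5.
808 hashes to 9; slot 9 is free → place at 9.
287 hashes to 11; 11 taken → place at 12.
107 hashes to 2; slot 2 is free → place at 2.
708 hashes to 4; slot 4 is free → place at 4.
13 hashes to 16; slot 16 is free → place at 16.
149 hashes to 16; 16,0,1,2 taken → place at 3.
Table: [339, 886, 107, 149, 708, 150, -, -, -, 808, -, 712, 287, -, -, -, 13]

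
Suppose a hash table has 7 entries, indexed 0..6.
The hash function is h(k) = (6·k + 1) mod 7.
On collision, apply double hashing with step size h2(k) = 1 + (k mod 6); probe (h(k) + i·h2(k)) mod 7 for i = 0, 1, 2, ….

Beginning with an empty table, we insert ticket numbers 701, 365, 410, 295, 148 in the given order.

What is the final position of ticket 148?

5

701 hashes to 0; slot 0 is free -> place at 0.
365 hashes to 0, h2=6; 0 taken -> place at 6.
410 hashes to 4; slot 4 is free -> place at 4.
295 hashes to 0, h2=2; 0 taken -> place at 2.
148 hashes to 0, h2=5; 0 taken -> place at 5.
Table: [701, ., 295, ., 410, 148, 365]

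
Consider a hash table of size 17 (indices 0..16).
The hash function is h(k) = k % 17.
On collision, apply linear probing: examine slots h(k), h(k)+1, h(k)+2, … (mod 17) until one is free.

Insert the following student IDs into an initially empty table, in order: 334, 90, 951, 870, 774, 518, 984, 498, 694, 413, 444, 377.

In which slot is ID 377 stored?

Insert 334: h=11, slot 11 empty → index 11.
Insert 90: h=5, slot 5 empty → index 5.
Insert 951: h=16, slot 16 empty → index 16.
Insert 870: h=3, slot 3 empty → index 3.
Insert 774: h=9, slot 9 empty → index 9.
Insert 518: h=8, slot 8 empty → index 8.
Insert 984: h=15, slot 15 empty → index 15.
Insert 498: h=5, slot 5 occupied → index 6.
Insert 694: h=14, slot 14 empty → index 14.
Insert 413: h=5, slots 5,6 occupied → index 7.
Insert 444: h=2, slot 2 empty → index 2.
Insert 377: h=3, slot 3 occupied → index 4.
Table: [∅, ∅, 444, 870, 377, 90, 498, 413, 518, 774, ∅, 334, ∅, ∅, 694, 984, 951]

4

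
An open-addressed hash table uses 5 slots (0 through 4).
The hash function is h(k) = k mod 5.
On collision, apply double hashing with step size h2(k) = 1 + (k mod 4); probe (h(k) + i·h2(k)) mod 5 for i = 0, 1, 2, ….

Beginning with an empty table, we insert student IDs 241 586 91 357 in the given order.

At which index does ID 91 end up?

0

241: h=1 -> slot 1
586: h=1, h2=3, probe 1,4 -> slot 4
91: h=1, h2=4, probe 1,0 -> slot 0
357: h=2 -> slot 2
Table: [91, 241, 357, _, 586]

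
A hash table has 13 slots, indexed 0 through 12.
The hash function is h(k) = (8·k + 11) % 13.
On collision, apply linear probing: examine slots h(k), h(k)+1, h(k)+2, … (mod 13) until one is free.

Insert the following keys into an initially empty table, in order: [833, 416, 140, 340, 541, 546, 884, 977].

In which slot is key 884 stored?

2

833: h=6 => slot 6
416: h=11 => slot 11
140: h=0 => slot 0
340: h=1 => slot 1
541: h=10 => slot 10
546: h=11, probe 11,12 => slot 12
884: h=11, probe 11,12,0,1,2 => slot 2
977: h=1, probe 1,2,3 => slot 3
Table: [140, 340, 884, 977, ∅, ∅, 833, ∅, ∅, ∅, 541, 416, 546]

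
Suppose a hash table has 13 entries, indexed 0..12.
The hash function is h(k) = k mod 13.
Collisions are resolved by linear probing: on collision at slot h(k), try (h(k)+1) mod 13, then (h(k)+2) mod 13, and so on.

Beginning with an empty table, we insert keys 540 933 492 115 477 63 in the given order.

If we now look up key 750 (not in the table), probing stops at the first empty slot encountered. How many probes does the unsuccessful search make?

Insert 540: h=7, slot 7 empty → index 7.
Insert 933: h=10, slot 10 empty → index 10.
Insert 492: h=11, slot 11 empty → index 11.
Insert 115: h=11, slot 11 occupied → index 12.
Insert 477: h=9, slot 9 empty → index 9.
Insert 63: h=11, slots 11,12 occupied → index 0.
Table: [63, ., ., ., ., ., ., 540, ., 477, 933, 492, 115]
Lookup 750: h=9, probe 9,10,11,12,0,1 → slot 1 empty, not found.

6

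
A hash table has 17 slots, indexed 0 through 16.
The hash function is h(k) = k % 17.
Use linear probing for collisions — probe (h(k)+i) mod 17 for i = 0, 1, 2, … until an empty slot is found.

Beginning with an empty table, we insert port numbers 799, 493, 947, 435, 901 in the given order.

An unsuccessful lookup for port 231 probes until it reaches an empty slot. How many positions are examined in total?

Insert 799: h=0, slot 0 empty → index 0.
Insert 493: h=0, slot 0 occupied → index 1.
Insert 947: h=12, slot 12 empty → index 12.
Insert 435: h=10, slot 10 empty → index 10.
Insert 901: h=0, slots 0,1 occupied → index 2.
Table: [799, 493, 901, -, -, -, -, -, -, -, 435, -, 947, -, -, -, -]
Lookup 231: h=10, probe 10,11 → slot 11 empty, not found.

2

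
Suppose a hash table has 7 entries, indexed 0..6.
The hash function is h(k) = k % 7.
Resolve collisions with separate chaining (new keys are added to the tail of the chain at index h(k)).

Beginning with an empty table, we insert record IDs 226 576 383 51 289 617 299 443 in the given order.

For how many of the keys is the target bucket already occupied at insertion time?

226 -> bucket 2
576 -> bucket 2 (collision)
383 -> bucket 5
51 -> bucket 2 (collision)
289 -> bucket 2 (collision)
617 -> bucket 1
299 -> bucket 5 (collision)
443 -> bucket 2 (collision)
Final buckets:
0: ∅
1: 617
2: 226 -> 576 -> 51 -> 289 -> 443
3: ∅
4: ∅
5: 383 -> 299
6: ∅

5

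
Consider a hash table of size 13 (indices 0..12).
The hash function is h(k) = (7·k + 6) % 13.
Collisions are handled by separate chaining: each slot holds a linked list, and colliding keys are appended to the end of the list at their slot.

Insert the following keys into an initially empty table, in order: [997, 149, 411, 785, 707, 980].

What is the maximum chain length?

Insert 997: h=4, bucket 4 empty -> new chain.
Insert 149: h=9, bucket 9 empty -> new chain.
Insert 411: h=10, bucket 10 empty -> new chain.
Insert 785: h=2, bucket 2 empty -> new chain.
Insert 707: h=2, bucket 2 nonempty -> append to chain.
Insert 980: h=2, bucket 2 nonempty -> append to chain.
Final buckets:
0: -
1: -
2: 785 -> 707 -> 980
3: -
4: 997
5: -
6: -
7: -
8: -
9: 149
10: 411
11: -
12: -

3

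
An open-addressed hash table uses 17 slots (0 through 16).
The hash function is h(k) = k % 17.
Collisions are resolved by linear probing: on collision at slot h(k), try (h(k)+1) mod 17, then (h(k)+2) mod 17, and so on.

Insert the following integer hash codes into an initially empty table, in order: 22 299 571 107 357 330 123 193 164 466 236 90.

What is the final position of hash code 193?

8

22: h=5 -> slot 5
299: h=10 -> slot 10
571: h=10, probe 10,11 -> slot 11
107: h=5, probe 5,6 -> slot 6
357: h=0 -> slot 0
330: h=7 -> slot 7
123: h=4 -> slot 4
193: h=6, probe 6,7,8 -> slot 8
164: h=11, probe 11,12 -> slot 12
466: h=7, probe 7,8,9 -> slot 9
236: h=15 -> slot 15
90: h=5, probe 5,6,7,8,9,10,11,12,13 -> slot 13
Table: [357, _, _, _, 123, 22, 107, 330, 193, 466, 299, 571, 164, 90, _, 236, _]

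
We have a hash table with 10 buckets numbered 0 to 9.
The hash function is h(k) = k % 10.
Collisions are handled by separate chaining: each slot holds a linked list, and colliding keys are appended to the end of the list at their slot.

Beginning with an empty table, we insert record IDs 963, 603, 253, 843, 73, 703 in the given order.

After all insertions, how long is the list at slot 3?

Insert 963: h=3, bucket 3 empty -> new chain.
Insert 603: h=3, bucket 3 nonempty -> append to chain.
Insert 253: h=3, bucket 3 nonempty -> append to chain.
Insert 843: h=3, bucket 3 nonempty -> append to chain.
Insert 73: h=3, bucket 3 nonempty -> append to chain.
Insert 703: h=3, bucket 3 nonempty -> append to chain.
Final buckets:
0: —
1: —
2: —
3: 963 -> 603 -> 253 -> 843 -> 73 -> 703
4: —
5: —
6: —
7: —
8: —
9: —

6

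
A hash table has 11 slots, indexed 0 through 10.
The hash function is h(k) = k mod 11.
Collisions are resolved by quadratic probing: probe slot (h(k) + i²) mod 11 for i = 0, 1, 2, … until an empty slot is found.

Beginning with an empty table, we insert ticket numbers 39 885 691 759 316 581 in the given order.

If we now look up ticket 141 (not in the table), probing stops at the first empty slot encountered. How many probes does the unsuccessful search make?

3

Insert 39: h=6, slot 6 empty => index 6.
Insert 885: h=5, slot 5 empty => index 5.
Insert 691: h=9, slot 9 empty => index 9.
Insert 759: h=0, slot 0 empty => index 0.
Insert 316: h=8, slot 8 empty => index 8.
Insert 581: h=9, slot 9 occupied => index 10.
Table: [759, —, —, —, —, 885, 39, —, 316, 691, 581]
Lookup 141: h=9, probe 9,10,2 → slot 2 empty, not found.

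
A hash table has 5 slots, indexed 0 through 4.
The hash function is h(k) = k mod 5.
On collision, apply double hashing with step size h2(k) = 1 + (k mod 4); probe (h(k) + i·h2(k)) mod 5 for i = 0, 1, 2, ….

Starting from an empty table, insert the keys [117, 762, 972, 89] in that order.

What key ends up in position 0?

762

Insert 117: h=2, slot 2 empty => index 2.
Insert 762: h=2, h2=3, slot 2 occupied => index 0.
Insert 972: h=2, h2=1, slot 2 occupied => index 3.
Insert 89: h=4, slot 4 empty => index 4.
Table: [762, -, 117, 972, 89]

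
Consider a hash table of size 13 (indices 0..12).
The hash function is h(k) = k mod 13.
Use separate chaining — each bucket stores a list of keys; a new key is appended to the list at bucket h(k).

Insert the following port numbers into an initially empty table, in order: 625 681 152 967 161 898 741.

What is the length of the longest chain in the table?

3

625 → bucket 1
681 → bucket 5
152 → bucket 9
967 → bucket 5 (collision)
161 → bucket 5 (collision)
898 → bucket 1 (collision)
741 → bucket 0
Final buckets:
0: 741
1: 625 -> 898
2: _
3: _
4: _
5: 681 -> 967 -> 161
6: _
7: _
8: _
9: 152
10: _
11: _
12: _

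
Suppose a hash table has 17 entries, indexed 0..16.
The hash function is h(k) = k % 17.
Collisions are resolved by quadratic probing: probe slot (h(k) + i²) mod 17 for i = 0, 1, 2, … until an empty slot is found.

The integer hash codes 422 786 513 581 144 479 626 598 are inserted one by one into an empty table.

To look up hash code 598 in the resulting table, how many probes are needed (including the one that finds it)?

5

422 hashes to 14; slot 14 is free → place at 14.
786 hashes to 4; slot 4 is free → place at 4.
513 hashes to 3; slot 3 is free → place at 3.
581 hashes to 3; 3,4 taken → place at 7.
144 hashes to 8; slot 8 is free → place at 8.
479 hashes to 3; 3,4,7 taken → place at 12.
626 hashes to 14; 14 taken → place at 15.
598 hashes to 3; 3,4,7,12 taken → place at 2.
Table: [∅, ∅, 598, 513, 786, ∅, ∅, 581, 144, ∅, ∅, ∅, 479, ∅, 422, 626, ∅]
Lookup 598: h=3, probe 3,4,7,12,2 → found at 2.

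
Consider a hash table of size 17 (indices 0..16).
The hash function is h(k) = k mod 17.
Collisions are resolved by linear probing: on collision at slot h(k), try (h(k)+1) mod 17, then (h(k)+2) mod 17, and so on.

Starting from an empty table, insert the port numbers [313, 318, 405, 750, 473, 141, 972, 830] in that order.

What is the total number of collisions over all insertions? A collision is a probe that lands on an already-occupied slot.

313: h=7 => slot 7
318: h=12 => slot 12
405: h=14 => slot 14
750: h=2 => slot 2
473: h=14, probe 14,15 => slot 15
141: h=5 => slot 5
972: h=3 => slot 3
830: h=14, probe 14,15,16 => slot 16
Table: [-, -, 750, 972, -, 141, -, 313, -, -, -, -, 318, -, 405, 473, 830]

3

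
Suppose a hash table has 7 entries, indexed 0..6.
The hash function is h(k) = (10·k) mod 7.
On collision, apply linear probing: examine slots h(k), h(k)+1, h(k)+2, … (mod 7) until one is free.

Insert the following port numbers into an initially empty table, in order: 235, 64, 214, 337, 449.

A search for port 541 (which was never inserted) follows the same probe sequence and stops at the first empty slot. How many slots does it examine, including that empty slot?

3

235: h=5 => slot 5
64: h=3 => slot 3
214: h=5, probe 5,6 => slot 6
337: h=3, probe 3,4 => slot 4
449: h=3, probe 3,4,5,6,0 => slot 0
Table: [449, -, -, 64, 337, 235, 214]
Lookup 541: h=6, probe 6,0,1 → slot 1 empty, not found.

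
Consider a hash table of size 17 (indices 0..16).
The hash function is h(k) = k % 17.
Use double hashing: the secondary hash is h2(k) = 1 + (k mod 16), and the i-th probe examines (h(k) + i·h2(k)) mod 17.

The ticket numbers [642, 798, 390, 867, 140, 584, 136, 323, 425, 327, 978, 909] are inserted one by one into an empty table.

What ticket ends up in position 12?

327

642: h=13 -> slot 13
798: h=16 -> slot 16
390: h=16, h2=7, probe 16,6 -> slot 6
867: h=0 -> slot 0
140: h=4 -> slot 4
584: h=6, h2=9, probe 6,15 -> slot 15
136: h=0, h2=9, probe 0,9 -> slot 9
323: h=0, h2=4, probe 0,4,8 -> slot 8
425: h=0, h2=10, probe 0,10 -> slot 10
327: h=4, h2=8, probe 4,12 -> slot 12
978: h=9, h2=3, probe 9,12,15,1 -> slot 1
909: h=8, h2=14, probe 8,5 -> slot 5
Table: [867, 978, —, —, 140, 909, 390, —, 323, 136, 425, —, 327, 642, —, 584, 798]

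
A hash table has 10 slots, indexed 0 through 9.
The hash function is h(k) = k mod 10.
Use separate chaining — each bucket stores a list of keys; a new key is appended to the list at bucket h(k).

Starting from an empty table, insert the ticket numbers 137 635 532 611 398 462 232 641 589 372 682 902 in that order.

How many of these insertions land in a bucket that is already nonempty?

6

137 → bucket 7
635 → bucket 5
532 → bucket 2
611 → bucket 1
398 → bucket 8
462 → bucket 2 (collision)
232 → bucket 2 (collision)
641 → bucket 1 (collision)
589 → bucket 9
372 → bucket 2 (collision)
682 → bucket 2 (collision)
902 → bucket 2 (collision)
Final buckets:
0: ∅
1: 611 -> 641
2: 532 -> 462 -> 232 -> 372 -> 682 -> 902
3: ∅
4: ∅
5: 635
6: ∅
7: 137
8: 398
9: 589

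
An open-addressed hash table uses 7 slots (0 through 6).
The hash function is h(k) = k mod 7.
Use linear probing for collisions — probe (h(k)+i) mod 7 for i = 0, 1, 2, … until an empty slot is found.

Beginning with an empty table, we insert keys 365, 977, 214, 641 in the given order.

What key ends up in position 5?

214

365 hashes to 1; slot 1 is free => place at 1.
977 hashes to 4; slot 4 is free => place at 4.
214 hashes to 4; 4 taken => place at 5.
641 hashes to 4; 4,5 taken => place at 6.
Table: [∅, 365, ∅, ∅, 977, 214, 641]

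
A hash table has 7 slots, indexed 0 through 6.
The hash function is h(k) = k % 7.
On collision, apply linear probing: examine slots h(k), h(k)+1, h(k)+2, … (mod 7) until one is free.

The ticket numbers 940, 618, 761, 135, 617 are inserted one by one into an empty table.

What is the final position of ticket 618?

3

940: h=2 => slot 2
618: h=2, probe 2,3 => slot 3
761: h=5 => slot 5
135: h=2, probe 2,3,4 => slot 4
617: h=1 => slot 1
Table: [—, 617, 940, 618, 135, 761, —]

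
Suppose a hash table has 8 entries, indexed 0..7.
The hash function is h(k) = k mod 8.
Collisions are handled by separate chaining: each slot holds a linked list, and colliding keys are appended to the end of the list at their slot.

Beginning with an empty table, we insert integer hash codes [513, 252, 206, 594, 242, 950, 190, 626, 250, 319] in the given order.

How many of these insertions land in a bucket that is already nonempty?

513 → bucket 1
252 → bucket 4
206 → bucket 6
594 → bucket 2
242 → bucket 2 (collision)
950 → bucket 6 (collision)
190 → bucket 6 (collision)
626 → bucket 2 (collision)
250 → bucket 2 (collision)
319 → bucket 7
Final buckets:
0: —
1: 513
2: 594 -> 242 -> 626 -> 250
3: —
4: 252
5: —
6: 206 -> 950 -> 190
7: 319

5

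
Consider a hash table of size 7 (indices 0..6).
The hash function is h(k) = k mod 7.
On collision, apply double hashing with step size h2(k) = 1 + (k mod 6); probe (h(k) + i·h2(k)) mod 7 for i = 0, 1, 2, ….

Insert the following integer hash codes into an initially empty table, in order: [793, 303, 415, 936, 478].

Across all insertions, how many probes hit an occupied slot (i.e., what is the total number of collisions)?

793: h=2 => slot 2
303: h=2, h2=4, probe 2,6 => slot 6
415: h=2, h2=2, probe 2,4 => slot 4
936: h=5 => slot 5
478: h=2, h2=5, probe 2,0 => slot 0
Table: [478, -, 793, -, 415, 936, 303]

3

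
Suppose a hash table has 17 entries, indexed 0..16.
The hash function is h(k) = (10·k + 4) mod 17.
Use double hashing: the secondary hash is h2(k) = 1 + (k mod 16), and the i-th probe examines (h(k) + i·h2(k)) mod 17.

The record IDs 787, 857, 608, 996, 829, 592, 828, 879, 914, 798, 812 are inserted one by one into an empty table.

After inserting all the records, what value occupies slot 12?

Insert 787: h=3, slot 3 empty -> index 3.
Insert 857: h=6, slot 6 empty -> index 6.
Insert 608: h=15, slot 15 empty -> index 15.
Insert 996: h=2, slot 2 empty -> index 2.
Insert 829: h=15, h2=14, slot 15 occupied -> index 12.
Insert 592: h=8, slot 8 empty -> index 8.
Insert 828: h=5, slot 5 empty -> index 5.
Insert 879: h=5, h2=16, slot 5 occupied -> index 4.
Insert 914: h=15, h2=3, slot 15 occupied -> index 1.
Insert 798: h=11, slot 11 empty -> index 11.
Insert 812: h=15, h2=13, slots 15,11 occupied -> index 7.
Table: [∅, 914, 996, 787, 879, 828, 857, 812, 592, ∅, ∅, 798, 829, ∅, ∅, 608, ∅]

829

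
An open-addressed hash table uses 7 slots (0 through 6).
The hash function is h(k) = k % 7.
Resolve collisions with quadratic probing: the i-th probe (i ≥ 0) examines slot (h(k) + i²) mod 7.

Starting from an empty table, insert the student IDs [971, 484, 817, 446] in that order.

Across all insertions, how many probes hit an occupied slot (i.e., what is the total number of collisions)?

971 hashes to 5; slot 5 is free -> place at 5.
484 hashes to 1; slot 1 is free -> place at 1.
817 hashes to 5; 5 taken -> place at 6.
446 hashes to 5; 5,6 taken -> place at 2.
Table: [-, 484, 446, -, -, 971, 817]

3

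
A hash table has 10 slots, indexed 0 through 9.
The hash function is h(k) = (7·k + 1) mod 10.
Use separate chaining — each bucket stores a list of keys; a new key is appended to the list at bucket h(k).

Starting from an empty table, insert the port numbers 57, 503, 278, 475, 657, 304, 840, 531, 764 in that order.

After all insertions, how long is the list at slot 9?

Insert 57: h=0, bucket 0 empty → new chain.
Insert 503: h=2, bucket 2 empty → new chain.
Insert 278: h=7, bucket 7 empty → new chain.
Insert 475: h=6, bucket 6 empty → new chain.
Insert 657: h=0, bucket 0 nonempty → append to chain.
Insert 304: h=9, bucket 9 empty → new chain.
Insert 840: h=1, bucket 1 empty → new chain.
Insert 531: h=8, bucket 8 empty → new chain.
Insert 764: h=9, bucket 9 nonempty → append to chain.
Final buckets:
0: 57 -> 657
1: 840
2: 503
3: —
4: —
5: —
6: 475
7: 278
8: 531
9: 304 -> 764

2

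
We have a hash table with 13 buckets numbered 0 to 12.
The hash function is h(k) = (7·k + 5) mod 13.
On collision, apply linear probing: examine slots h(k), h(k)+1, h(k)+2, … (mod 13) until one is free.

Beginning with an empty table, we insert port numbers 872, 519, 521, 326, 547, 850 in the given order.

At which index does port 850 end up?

3

872: h=12 -> slot 12
519: h=11 -> slot 11
521: h=12, probe 12,0 -> slot 0
326: h=12, probe 12,0,1 -> slot 1
547: h=12, probe 12,0,1,2 -> slot 2
850: h=1, probe 1,2,3 -> slot 3
Table: [521, 326, 547, 850, ., ., ., ., ., ., ., 519, 872]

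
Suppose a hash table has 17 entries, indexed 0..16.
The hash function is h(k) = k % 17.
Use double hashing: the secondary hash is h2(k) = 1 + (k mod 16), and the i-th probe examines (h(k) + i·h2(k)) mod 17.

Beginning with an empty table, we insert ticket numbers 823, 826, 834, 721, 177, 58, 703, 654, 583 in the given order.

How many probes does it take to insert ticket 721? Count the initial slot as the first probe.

2

823 hashes to 7; slot 7 is free → place at 7.
826 hashes to 10; slot 10 is free → place at 10.
834 hashes to 1; slot 1 is free → place at 1.
721 hashes to 7, h2=2; 7 taken → place at 9.
177 hashes to 7, h2=2; 7,9 taken → place at 11.
58 hashes to 7, h2=11; 7,1 taken → place at 12.
703 hashes to 6; slot 6 is free → place at 6.
654 hashes to 8; slot 8 is free → place at 8.
583 hashes to 5; slot 5 is free → place at 5.
Table: [., 834, ., ., ., 583, 703, 823, 654, 721, 826, 177, 58, ., ., ., .]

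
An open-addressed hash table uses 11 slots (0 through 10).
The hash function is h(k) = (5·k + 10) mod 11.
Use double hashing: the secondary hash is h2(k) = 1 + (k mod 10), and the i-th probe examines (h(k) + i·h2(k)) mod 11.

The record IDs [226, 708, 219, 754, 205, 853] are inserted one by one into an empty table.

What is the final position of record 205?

2

Insert 226: h=7, slot 7 empty => index 7.
Insert 708: h=8, slot 8 empty => index 8.
Insert 219: h=5, slot 5 empty => index 5.
Insert 754: h=7, h2=5, slot 7 occupied => index 1.
Insert 205: h=1, h2=6, slots 1,7 occupied => index 2.
Insert 853: h=7, h2=4, slot 7 occupied => index 0.
Table: [853, 754, 205, -, -, 219, -, 226, 708, -, -]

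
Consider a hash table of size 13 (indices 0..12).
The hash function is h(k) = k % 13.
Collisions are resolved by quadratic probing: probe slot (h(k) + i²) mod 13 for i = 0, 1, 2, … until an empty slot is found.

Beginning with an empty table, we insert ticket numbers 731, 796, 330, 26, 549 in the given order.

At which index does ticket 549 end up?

7

731: h=3 => slot 3
796: h=3, probe 3,4 => slot 4
330: h=5 => slot 5
26: h=0 => slot 0
549: h=3, probe 3,4,7 => slot 7
Table: [26, ∅, ∅, 731, 796, 330, ∅, 549, ∅, ∅, ∅, ∅, ∅]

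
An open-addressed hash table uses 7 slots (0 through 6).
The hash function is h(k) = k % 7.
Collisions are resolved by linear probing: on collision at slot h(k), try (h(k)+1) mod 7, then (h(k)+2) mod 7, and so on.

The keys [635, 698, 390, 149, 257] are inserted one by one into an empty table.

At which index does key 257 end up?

Insert 635: h=5, slot 5 empty → index 5.
Insert 698: h=5, slot 5 occupied → index 6.
Insert 390: h=5, slots 5,6 occupied → index 0.
Insert 149: h=2, slot 2 empty → index 2.
Insert 257: h=5, slots 5,6,0 occupied → index 1.
Table: [390, 257, 149, ∅, ∅, 635, 698]

1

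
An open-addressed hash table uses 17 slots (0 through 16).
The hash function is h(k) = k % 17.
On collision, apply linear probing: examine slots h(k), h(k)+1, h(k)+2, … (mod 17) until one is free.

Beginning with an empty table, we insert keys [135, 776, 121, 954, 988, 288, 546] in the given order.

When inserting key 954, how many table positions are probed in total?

2

135: h=16 → slot 16
776: h=11 → slot 11
121: h=2 → slot 2
954: h=2, probe 2,3 → slot 3
988: h=2, probe 2,3,4 → slot 4
288: h=16, probe 16,0 → slot 0
546: h=2, probe 2,3,4,5 → slot 5
Table: [288, _, 121, 954, 988, 546, _, _, _, _, _, 776, _, _, _, _, 135]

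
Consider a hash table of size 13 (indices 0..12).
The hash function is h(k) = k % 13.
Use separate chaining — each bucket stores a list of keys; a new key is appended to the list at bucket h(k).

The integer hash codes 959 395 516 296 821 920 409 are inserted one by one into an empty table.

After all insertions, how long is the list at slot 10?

Insert 959: h=10, bucket 10 empty -> new chain.
Insert 395: h=5, bucket 5 empty -> new chain.
Insert 516: h=9, bucket 9 empty -> new chain.
Insert 296: h=10, bucket 10 nonempty -> append to chain.
Insert 821: h=2, bucket 2 empty -> new chain.
Insert 920: h=10, bucket 10 nonempty -> append to chain.
Insert 409: h=6, bucket 6 empty -> new chain.
Final buckets:
0: —
1: —
2: 821
3: —
4: —
5: 395
6: 409
7: —
8: —
9: 516
10: 959 -> 296 -> 920
11: —
12: —

3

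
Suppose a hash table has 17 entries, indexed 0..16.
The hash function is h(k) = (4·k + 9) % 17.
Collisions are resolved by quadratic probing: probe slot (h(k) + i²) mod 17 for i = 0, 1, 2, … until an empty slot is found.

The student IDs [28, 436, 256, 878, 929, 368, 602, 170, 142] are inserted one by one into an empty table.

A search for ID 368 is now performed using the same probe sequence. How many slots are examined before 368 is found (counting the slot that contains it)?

5

Insert 28: h=2, slot 2 empty → index 2.
Insert 436: h=2, slot 2 occupied → index 3.
Insert 256: h=13, slot 13 empty → index 13.
Insert 878: h=2, slots 2,3 occupied → index 6.
Insert 929: h=2, slots 2,3,6 occupied → index 11.
Insert 368: h=2, slots 2,3,6,11 occupied → index 1.
Insert 602: h=3, slot 3 occupied → index 4.
Insert 170: h=9, slot 9 empty → index 9.
Insert 142: h=16, slot 16 empty → index 16.
Table: [., 368, 28, 436, 602, ., 878, ., ., 170, ., 929, ., 256, ., ., 142]
Lookup 368: h=2, probe 2,3,6,11,1 → found at 1.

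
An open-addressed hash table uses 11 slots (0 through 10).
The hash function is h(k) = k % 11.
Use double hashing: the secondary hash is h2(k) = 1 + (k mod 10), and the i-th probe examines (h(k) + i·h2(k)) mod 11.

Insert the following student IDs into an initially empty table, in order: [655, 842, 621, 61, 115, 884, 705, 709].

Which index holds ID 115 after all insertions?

655: h=6 -> slot 6
842: h=6, h2=3, probe 6,9 -> slot 9
621: h=5 -> slot 5
61: h=6, h2=2, probe 6,8 -> slot 8
115: h=5, h2=6, probe 5,0 -> slot 0
884: h=4 -> slot 4
705: h=1 -> slot 1
709: h=5, h2=10, probe 5,4,3 -> slot 3
Table: [115, 705, -, 709, 884, 621, 655, -, 61, 842, -]

0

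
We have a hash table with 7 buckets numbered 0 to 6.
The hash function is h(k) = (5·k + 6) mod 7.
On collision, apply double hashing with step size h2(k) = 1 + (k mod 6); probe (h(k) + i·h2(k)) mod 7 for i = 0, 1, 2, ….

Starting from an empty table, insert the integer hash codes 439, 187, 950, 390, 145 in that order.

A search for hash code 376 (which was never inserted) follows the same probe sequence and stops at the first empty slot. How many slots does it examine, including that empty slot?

439 hashes to 3; slot 3 is free => place at 3.
187 hashes to 3, h2=2; 3 taken => place at 5.
950 hashes to 3, h2=3; 3 taken => place at 6.
390 hashes to 3, h2=1; 3 taken => place at 4.
145 hashes to 3, h2=2; 3,5 taken => place at 0.
Table: [145, -, -, 439, 390, 187, 950]
Lookup 376: h=3, h2=5, probe 3,1 → slot 1 empty, not found.

2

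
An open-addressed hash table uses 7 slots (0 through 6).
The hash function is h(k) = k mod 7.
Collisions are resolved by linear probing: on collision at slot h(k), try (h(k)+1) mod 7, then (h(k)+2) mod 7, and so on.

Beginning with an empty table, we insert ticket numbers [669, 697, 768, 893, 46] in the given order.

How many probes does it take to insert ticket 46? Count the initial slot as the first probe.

669: h=4 -> slot 4
697: h=4, probe 4,5 -> slot 5
768: h=5, probe 5,6 -> slot 6
893: h=4, probe 4,5,6,0 -> slot 0
46: h=4, probe 4,5,6,0,1 -> slot 1
Table: [893, 46, ., ., 669, 697, 768]

5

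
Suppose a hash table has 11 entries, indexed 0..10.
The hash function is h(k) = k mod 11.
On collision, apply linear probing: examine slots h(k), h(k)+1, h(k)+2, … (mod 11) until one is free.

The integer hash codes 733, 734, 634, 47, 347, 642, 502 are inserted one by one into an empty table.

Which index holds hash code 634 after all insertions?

9

733: h=7 => slot 7
734: h=8 => slot 8
634: h=7, probe 7,8,9 => slot 9
47: h=3 => slot 3
347: h=6 => slot 6
642: h=4 => slot 4
502: h=7, probe 7,8,9,10 => slot 10
Table: [∅, ∅, ∅, 47, 642, ∅, 347, 733, 734, 634, 502]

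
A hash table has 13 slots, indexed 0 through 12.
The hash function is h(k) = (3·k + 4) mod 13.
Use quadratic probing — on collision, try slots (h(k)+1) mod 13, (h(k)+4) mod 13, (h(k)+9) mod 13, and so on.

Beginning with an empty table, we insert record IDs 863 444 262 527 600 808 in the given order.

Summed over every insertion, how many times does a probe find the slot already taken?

863 hashes to 6; slot 6 is free -> place at 6.
444 hashes to 10; slot 10 is free -> place at 10.
262 hashes to 10; 10 taken -> place at 11.
527 hashes to 12; slot 12 is free -> place at 12.
600 hashes to 10; 10,11 taken -> place at 1.
808 hashes to 10; 10,11,1,6 taken -> place at 0.
Table: [808, 600, ., ., ., ., 863, ., ., ., 444, 262, 527]

7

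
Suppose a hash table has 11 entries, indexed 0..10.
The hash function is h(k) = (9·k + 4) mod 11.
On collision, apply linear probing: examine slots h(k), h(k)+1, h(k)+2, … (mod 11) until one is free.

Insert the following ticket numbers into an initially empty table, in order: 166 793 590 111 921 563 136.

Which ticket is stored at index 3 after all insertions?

166 hashes to 2; slot 2 is free => place at 2.
793 hashes to 2; 2 taken => place at 3.
590 hashes to 1; slot 1 is free => place at 1.
111 hashes to 2; 2,3 taken => place at 4.
921 hashes to 10; slot 10 is free => place at 10.
563 hashes to 0; slot 0 is free => place at 0.
136 hashes to 7; slot 7 is free => place at 7.
Table: [563, 590, 166, 793, 111, —, —, 136, —, —, 921]

793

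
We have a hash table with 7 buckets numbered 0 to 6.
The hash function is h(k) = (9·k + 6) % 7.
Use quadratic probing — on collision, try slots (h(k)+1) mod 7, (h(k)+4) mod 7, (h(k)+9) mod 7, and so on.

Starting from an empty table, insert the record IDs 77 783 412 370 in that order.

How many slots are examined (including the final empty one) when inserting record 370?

Insert 77: h=6, slot 6 empty → index 6.
Insert 783: h=4, slot 4 empty → index 4.
Insert 412: h=4, slot 4 occupied → index 5.
Insert 370: h=4, slots 4,5 occupied → index 1.
Table: [-, 370, -, -, 783, 412, 77]

3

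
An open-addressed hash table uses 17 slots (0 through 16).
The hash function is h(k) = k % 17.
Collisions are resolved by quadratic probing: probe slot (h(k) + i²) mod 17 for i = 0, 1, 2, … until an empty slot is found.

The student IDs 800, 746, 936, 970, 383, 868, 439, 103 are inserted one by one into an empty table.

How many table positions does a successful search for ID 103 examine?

Insert 800: h=1, slot 1 empty => index 1.
Insert 746: h=15, slot 15 empty => index 15.
Insert 936: h=1, slot 1 occupied => index 2.
Insert 970: h=1, slots 1,2 occupied => index 5.
Insert 383: h=9, slot 9 empty => index 9.
Insert 868: h=1, slots 1,2,5 occupied => index 10.
Insert 439: h=14, slot 14 empty => index 14.
Insert 103: h=1, slots 1,2,5,10 occupied => index 0.
Table: [103, 800, 936, -, -, 970, -, -, -, 383, 868, -, -, -, 439, 746, -]
Lookup 103: h=1, probe 1,2,5,10,0 → found at 0.

5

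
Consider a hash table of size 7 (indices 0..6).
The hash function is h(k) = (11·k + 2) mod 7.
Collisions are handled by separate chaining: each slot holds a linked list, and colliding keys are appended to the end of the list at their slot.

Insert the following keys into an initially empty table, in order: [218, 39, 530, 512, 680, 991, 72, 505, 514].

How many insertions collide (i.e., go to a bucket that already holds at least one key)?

4

218 -> bucket 6
39 -> bucket 4
530 -> bucket 1
512 -> bucket 6 (collision)
680 -> bucket 6 (collision)
991 -> bucket 4 (collision)
72 -> bucket 3
505 -> bucket 6 (collision)
514 -> bucket 0
Final buckets:
0: 514
1: 530
2: .
3: 72
4: 39 -> 991
5: .
6: 218 -> 512 -> 680 -> 505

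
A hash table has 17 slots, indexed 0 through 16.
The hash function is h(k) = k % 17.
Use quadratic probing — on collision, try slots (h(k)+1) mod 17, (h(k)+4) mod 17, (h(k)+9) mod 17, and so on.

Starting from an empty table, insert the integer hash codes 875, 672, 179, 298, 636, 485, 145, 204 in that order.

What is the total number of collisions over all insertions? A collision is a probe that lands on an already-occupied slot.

875: h=8 -> slot 8
672: h=9 -> slot 9
179: h=9, probe 9,10 -> slot 10
298: h=9, probe 9,10,13 -> slot 13
636: h=7 -> slot 7
485: h=9, probe 9,10,13,1 -> slot 1
145: h=9, probe 9,10,13,1,8,0 -> slot 0
204: h=0, probe 0,1,4 -> slot 4
Table: [145, 485, ., ., 204, ., ., 636, 875, 672, 179, ., ., 298, ., ., .]

13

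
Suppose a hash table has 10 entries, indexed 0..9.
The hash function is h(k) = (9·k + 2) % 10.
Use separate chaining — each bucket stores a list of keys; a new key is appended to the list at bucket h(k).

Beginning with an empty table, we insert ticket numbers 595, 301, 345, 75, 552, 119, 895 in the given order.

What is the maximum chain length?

595 -> bucket 7
301 -> bucket 1
345 -> bucket 7 (collision)
75 -> bucket 7 (collision)
552 -> bucket 0
119 -> bucket 3
895 -> bucket 7 (collision)
Final buckets:
0: 552
1: 301
2: .
3: 119
4: .
5: .
6: .
7: 595 -> 345 -> 75 -> 895
8: .
9: .

4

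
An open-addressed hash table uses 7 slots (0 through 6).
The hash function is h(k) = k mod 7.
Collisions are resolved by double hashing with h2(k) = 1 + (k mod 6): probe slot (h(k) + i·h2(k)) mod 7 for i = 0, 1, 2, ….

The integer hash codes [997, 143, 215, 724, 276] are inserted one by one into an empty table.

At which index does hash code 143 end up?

997 hashes to 3; slot 3 is free → place at 3.
143 hashes to 3, h2=6; 3 taken → place at 2.
215 hashes to 5; slot 5 is free → place at 5.
724 hashes to 3, h2=5; 3 taken → place at 1.
276 hashes to 3, h2=1; 3 taken → place at 4.
Table: [_, 724, 143, 997, 276, 215, _]

2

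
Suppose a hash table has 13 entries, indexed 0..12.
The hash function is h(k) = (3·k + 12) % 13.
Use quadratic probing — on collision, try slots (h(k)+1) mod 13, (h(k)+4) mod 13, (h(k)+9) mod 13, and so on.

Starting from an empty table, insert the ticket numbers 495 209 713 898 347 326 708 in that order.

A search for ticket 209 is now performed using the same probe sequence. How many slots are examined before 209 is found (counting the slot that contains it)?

2

495: h=2 => slot 2
209: h=2, probe 2,3 => slot 3
713: h=6 => slot 6
898: h=2, probe 2,3,6,11 => slot 11
347: h=0 => slot 0
326: h=2, probe 2,3,6,11,5 => slot 5
708: h=4 => slot 4
Table: [347, ∅, 495, 209, 708, 326, 713, ∅, ∅, ∅, ∅, 898, ∅]
Lookup 209: h=2, probe 2,3 → found at 3.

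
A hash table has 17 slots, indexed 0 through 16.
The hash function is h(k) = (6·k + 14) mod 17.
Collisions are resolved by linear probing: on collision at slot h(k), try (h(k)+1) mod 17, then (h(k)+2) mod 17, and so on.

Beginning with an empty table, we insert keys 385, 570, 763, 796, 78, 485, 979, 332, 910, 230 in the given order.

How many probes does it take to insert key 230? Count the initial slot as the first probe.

Insert 385: h=12, slot 12 empty => index 12.
Insert 570: h=0, slot 0 empty => index 0.
Insert 763: h=2, slot 2 empty => index 2.
Insert 796: h=13, slot 13 empty => index 13.
Insert 78: h=6, slot 6 empty => index 6.
Insert 485: h=0, slot 0 occupied => index 1.
Insert 979: h=6, slot 6 occupied => index 7.
Insert 332: h=0, slots 0,1,2 occupied => index 3.
Insert 910: h=0, slots 0,1,2,3 occupied => index 4.
Insert 230: h=0, slots 0,1,2,3,4 occupied => index 5.
Table: [570, 485, 763, 332, 910, 230, 78, 979, ∅, ∅, ∅, ∅, 385, 796, ∅, ∅, ∅]

6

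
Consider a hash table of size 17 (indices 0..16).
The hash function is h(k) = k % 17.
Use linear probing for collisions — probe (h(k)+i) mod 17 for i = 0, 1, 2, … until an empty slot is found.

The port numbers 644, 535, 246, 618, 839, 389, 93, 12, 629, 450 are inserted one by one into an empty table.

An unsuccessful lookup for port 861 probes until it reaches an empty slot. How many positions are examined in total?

644: h=15 -> slot 15
535: h=8 -> slot 8
246: h=8, probe 8,9 -> slot 9
618: h=6 -> slot 6
839: h=6, probe 6,7 -> slot 7
389: h=15, probe 15,16 -> slot 16
93: h=8, probe 8,9,10 -> slot 10
12: h=12 -> slot 12
629: h=0 -> slot 0
450: h=8, probe 8,9,10,11 -> slot 11
Table: [629, ., ., ., ., ., 618, 839, 535, 246, 93, 450, 12, ., ., 644, 389]
Lookup 861: h=11, probe 11,12,13 → slot 13 empty, not found.

3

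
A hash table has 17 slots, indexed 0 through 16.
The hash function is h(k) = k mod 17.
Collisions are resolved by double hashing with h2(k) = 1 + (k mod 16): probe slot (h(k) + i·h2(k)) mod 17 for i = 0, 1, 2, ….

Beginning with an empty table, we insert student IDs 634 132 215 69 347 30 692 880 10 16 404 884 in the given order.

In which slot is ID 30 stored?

9

634: h=5 -> slot 5
132: h=13 -> slot 13
215: h=11 -> slot 11
69: h=1 -> slot 1
347: h=7 -> slot 7
30: h=13, h2=15, probe 13,11,9 -> slot 9
692: h=12 -> slot 12
880: h=13, h2=1, probe 13,14 -> slot 14
10: h=10 -> slot 10
16: h=16 -> slot 16
404: h=13, h2=5, probe 13,1,6 -> slot 6
884: h=0 -> slot 0
Table: [884, 69, ∅, ∅, ∅, 634, 404, 347, ∅, 30, 10, 215, 692, 132, 880, ∅, 16]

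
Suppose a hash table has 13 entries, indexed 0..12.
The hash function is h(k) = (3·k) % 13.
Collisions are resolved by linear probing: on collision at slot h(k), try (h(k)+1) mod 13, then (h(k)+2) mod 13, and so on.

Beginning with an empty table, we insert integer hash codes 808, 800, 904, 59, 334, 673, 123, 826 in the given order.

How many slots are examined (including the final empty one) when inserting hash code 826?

808 hashes to 6; slot 6 is free => place at 6.
800 hashes to 8; slot 8 is free => place at 8.
904 hashes to 8; 8 taken => place at 9.
59 hashes to 8; 8,9 taken => place at 10.
334 hashes to 1; slot 1 is free => place at 1.
673 hashes to 4; slot 4 is free => place at 4.
123 hashes to 5; slot 5 is free => place at 5.
826 hashes to 8; 8,9,10 taken => place at 11.
Table: [_, 334, _, _, 673, 123, 808, _, 800, 904, 59, 826, _]

4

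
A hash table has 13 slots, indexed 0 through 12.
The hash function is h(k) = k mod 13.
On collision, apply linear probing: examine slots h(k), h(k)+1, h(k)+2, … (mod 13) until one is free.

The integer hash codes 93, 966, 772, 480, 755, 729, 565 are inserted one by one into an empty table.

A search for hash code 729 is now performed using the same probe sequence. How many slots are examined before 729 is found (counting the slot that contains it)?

3

93: h=2 -> slot 2
966: h=4 -> slot 4
772: h=5 -> slot 5
480: h=12 -> slot 12
755: h=1 -> slot 1
729: h=1, probe 1,2,3 -> slot 3
565: h=6 -> slot 6
Table: [∅, 755, 93, 729, 966, 772, 565, ∅, ∅, ∅, ∅, ∅, 480]
Lookup 729: h=1, probe 1,2,3 → found at 3.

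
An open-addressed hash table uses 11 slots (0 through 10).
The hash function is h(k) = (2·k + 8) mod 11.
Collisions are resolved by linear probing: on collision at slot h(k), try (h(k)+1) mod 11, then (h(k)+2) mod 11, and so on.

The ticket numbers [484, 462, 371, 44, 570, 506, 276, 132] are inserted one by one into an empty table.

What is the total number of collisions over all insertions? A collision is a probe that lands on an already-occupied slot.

484: h=8 → slot 8
462: h=8, probe 8,9 → slot 9
371: h=2 → slot 2
44: h=8, probe 8,9,10 → slot 10
570: h=4 → slot 4
506: h=8, probe 8,9,10,0 → slot 0
276: h=10, probe 10,0,1 → slot 1
132: h=8, probe 8,9,10,0,1,2,3 → slot 3
Table: [506, 276, 371, 132, 570, -, -, -, 484, 462, 44]

14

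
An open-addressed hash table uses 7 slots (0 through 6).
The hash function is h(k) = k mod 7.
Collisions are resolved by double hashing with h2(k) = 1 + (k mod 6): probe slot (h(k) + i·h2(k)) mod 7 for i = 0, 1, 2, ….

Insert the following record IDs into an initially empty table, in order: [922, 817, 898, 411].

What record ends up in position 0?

922: h=5 => slot 5
817: h=5, h2=2, probe 5,0 => slot 0
898: h=2 => slot 2
411: h=5, h2=4, probe 5,2,6 => slot 6
Table: [817, -, 898, -, -, 922, 411]

817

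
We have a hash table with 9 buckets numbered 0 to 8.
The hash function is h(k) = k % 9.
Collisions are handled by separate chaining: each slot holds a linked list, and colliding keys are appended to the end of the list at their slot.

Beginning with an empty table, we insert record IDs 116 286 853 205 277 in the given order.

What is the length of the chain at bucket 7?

4

Insert 116: h=8, bucket 8 empty -> new chain.
Insert 286: h=7, bucket 7 empty -> new chain.
Insert 853: h=7, bucket 7 nonempty -> append to chain.
Insert 205: h=7, bucket 7 nonempty -> append to chain.
Insert 277: h=7, bucket 7 nonempty -> append to chain.
Final buckets:
0: ∅
1: ∅
2: ∅
3: ∅
4: ∅
5: ∅
6: ∅
7: 286 -> 853 -> 205 -> 277
8: 116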